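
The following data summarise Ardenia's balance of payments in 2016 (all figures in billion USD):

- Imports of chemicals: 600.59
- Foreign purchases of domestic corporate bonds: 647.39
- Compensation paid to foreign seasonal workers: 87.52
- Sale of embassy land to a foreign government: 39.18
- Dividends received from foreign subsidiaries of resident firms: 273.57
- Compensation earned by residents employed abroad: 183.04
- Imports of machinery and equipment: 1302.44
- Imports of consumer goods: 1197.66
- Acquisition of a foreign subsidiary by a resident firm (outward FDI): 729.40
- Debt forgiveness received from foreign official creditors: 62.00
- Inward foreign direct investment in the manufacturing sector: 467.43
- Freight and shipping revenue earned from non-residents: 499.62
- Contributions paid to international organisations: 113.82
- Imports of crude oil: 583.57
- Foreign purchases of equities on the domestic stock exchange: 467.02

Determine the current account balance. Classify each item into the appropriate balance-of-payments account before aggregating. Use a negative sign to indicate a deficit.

Goods: -1197.66 - 600.59 - 583.57 - 1302.44 = -3684.26
Services: 499.62
Primary income: -87.52 + 183.04 + 273.57 = 369.09
Secondary income: -113.82
Current account = (-3684.26) + 499.62 + 369.09 + (-113.82) = -2929.37
(Excluded from the current account — financial account: foreign purchases of domestic corporate bonds 647.39, acquisition of a foreign subsidiary by a resident firm (outward FDI) 729.40, inward foreign direct investment in the manufacturing sector 467.43, foreign purchases of equities on the domestic stock exchange 467.02; capital account: sale of embassy land to a foreign government 39.18, debt forgiveness received from foreign official creditors 62.00.)

-2929.37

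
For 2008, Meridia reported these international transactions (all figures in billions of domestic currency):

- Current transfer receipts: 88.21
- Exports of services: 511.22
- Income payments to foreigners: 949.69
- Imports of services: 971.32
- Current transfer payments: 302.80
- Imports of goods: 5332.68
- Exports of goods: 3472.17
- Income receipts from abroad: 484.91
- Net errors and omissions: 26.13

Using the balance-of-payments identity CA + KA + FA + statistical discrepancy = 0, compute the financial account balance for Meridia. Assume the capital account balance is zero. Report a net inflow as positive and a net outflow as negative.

Goods balance = 3472.17 - 5332.68 = -1860.51
Services balance = 511.22 - 971.32 = -460.10
Trade balance (goods + services) = -1860.51 + (-460.10) = -2320.61
Net primary income = 484.91 - 949.69 = -464.78
Net secondary income = 88.21 - 302.80 = -214.59
Current account = -2320.61 + (-464.78) + (-214.59) = -2999.98
Financial account = -(-2999.98 + 26.13) = 2973.85

2973.85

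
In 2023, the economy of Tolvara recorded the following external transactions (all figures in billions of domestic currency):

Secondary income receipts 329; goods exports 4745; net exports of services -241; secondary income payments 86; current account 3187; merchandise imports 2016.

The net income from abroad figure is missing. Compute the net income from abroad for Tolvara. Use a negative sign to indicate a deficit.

Current account = goods balance + services balance + net primary income + net secondary income
Sum of the known components = 2731
Net income from abroad = CA - (known components) = 3187 - 2731 = 456

456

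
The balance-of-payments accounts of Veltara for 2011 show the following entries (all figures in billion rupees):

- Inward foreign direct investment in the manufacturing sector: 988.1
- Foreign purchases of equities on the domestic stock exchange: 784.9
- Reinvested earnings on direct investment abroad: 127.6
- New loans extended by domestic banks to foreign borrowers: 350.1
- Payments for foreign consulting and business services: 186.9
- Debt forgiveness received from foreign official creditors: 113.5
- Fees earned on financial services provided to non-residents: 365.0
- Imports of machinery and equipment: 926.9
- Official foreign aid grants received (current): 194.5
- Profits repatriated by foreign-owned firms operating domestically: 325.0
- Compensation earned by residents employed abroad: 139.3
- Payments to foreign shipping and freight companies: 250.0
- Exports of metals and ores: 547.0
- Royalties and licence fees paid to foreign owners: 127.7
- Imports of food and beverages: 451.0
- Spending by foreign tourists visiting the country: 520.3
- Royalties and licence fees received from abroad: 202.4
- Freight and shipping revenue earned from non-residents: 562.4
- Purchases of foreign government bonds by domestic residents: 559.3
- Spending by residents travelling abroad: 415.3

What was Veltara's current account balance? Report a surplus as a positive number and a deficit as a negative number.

Goods: 547.0 - 451.0 - 926.9 = -830.9
Services: 562.4 + 520.3 - 186.9 - 415.3 + 365.0 - 250.0 + 202.4 - 127.7 = 670.2
Primary income: 139.3 - 325.0 + 127.6 = -58.1
Secondary income: 194.5
Current account = (-830.9) + 670.2 + (-58.1) + 194.5 = -24.3
(Excluded from the current account — financial account: inward foreign direct investment in the manufacturing sector 988.1, foreign purchases of equities on the domestic stock exchange 784.9, new loans extended by domestic banks to foreign borrowers 350.1, purchases of foreign government bonds by domestic residents 559.3; capital account: debt forgiveness received from foreign official creditors 113.5.)

-24.3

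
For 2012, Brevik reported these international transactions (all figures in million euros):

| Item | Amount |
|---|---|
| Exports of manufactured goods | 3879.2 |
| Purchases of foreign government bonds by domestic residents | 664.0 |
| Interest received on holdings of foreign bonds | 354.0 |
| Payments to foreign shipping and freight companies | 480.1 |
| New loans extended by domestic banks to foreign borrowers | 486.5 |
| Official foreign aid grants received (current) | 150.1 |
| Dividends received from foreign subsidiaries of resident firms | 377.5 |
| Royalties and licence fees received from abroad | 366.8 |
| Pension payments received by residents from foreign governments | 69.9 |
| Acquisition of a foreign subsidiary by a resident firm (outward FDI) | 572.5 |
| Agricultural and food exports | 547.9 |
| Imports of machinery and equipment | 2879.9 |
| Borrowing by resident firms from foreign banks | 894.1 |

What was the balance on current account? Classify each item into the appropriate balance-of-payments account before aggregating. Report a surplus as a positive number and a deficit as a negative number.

Goods: 547.9 + 3879.2 - 2879.9 = 1547.2
Services: -480.1 + 366.8 = -113.3
Primary income: 354.0 + 377.5 = 731.5
Secondary income: 69.9 + 150.1 = 220.0
Current account = 1547.2 + (-113.3) + 731.5 + 220.0 = 2385.4
(Excluded from the current account — financial account: purchases of foreign government bonds by domestic residents 664.0, new loans extended by domestic banks to foreign borrowers 486.5, acquisition of a foreign subsidiary by a resident firm (outward FDI) 572.5, borrowing by resident firms from foreign banks 894.1.)

2385.4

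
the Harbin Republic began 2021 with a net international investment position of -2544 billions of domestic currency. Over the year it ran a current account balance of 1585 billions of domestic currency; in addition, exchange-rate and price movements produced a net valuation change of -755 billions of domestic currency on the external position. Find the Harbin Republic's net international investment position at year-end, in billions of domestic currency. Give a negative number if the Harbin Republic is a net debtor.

-1714

Change in NIIP = current account + net valuation change = 1585 + (-755) = 830
End-of-year NIIP = -2544 + 830 = -1714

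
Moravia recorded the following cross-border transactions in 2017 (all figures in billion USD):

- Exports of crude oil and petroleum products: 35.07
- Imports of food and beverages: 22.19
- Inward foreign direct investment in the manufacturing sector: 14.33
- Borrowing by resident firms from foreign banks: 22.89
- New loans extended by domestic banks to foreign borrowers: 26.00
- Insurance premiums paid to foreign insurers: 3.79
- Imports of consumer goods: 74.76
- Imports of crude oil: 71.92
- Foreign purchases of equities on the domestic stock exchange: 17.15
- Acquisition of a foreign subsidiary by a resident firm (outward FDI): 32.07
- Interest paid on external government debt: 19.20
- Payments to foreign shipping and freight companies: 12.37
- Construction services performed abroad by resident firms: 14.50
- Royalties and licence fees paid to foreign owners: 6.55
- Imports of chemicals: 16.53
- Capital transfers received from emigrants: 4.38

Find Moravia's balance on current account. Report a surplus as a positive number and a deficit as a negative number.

-177.74

Goods: -74.76 - 71.92 - 22.19 + 35.07 - 16.53 = -150.33
Services: -3.79 - 12.37 - 6.55 + 14.50 = -8.21
Primary income: -19.20
Current account = (-150.33) + (-8.21) + (-19.20) = -177.74
(Excluded from the current account — financial account: inward foreign direct investment in the manufacturing sector 14.33, borrowing by resident firms from foreign banks 22.89, new loans extended by domestic banks to foreign borrowers 26.00, foreign purchases of equities on the domestic stock exchange 17.15, acquisition of a foreign subsidiary by a resident firm (outward FDI) 32.07; capital account: capital transfers received from emigrants 4.38.)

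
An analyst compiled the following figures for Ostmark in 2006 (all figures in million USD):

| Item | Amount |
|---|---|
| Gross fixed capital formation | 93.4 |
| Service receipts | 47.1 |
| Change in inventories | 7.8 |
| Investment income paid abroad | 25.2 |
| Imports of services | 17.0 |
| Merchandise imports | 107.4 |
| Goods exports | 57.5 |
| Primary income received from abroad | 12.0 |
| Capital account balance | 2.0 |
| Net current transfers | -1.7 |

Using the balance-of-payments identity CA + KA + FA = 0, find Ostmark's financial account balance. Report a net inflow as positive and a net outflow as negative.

32.7

Goods balance = 57.5 - 107.4 = -49.9
Services balance = 47.1 - 17.0 = 30.1
Trade balance (goods + services) = -49.9 + 30.1 = -19.8
Net primary income = 12.0 - 25.2 = -13.2
Net secondary income = -1.7
Current account = -19.8 + (-13.2) + (-1.7) = -34.7
Financial account = -(-34.7 + 2.0) = 32.7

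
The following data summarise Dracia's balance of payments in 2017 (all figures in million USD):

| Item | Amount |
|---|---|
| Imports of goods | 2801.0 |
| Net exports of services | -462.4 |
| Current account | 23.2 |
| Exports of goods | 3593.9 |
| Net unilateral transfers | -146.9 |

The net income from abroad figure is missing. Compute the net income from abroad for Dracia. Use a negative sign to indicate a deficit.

Current account = goods balance + services balance + net primary income + net secondary income
Sum of the known components = 183.6
Net income from abroad = CA - (known components) = 23.2 - 183.6 = -160.4

-160.4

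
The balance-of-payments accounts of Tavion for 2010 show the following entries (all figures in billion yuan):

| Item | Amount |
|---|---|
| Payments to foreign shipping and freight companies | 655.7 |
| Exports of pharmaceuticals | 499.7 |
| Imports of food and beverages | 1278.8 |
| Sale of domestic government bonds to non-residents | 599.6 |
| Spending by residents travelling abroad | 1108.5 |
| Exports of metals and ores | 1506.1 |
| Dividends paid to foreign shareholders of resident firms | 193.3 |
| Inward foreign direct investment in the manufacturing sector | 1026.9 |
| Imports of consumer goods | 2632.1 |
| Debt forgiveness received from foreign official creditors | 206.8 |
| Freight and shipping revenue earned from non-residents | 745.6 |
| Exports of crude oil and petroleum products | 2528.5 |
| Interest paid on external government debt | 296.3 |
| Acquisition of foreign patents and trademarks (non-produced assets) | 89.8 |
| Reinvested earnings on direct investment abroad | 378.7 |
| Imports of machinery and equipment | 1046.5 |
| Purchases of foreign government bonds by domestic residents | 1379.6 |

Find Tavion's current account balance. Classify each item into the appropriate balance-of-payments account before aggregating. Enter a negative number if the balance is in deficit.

Goods: -1046.5 - 1278.8 + 1506.1 + 499.7 - 2632.1 + 2528.5 = -423.1
Services: -655.7 + 745.6 - 1108.5 = -1018.6
Primary income: 378.7 - 296.3 - 193.3 = -110.9
Current account = (-423.1) + (-1018.6) + (-110.9) = -1552.6
(Excluded from the current account — financial account: sale of domestic government bonds to non-residents 599.6, inward foreign direct investment in the manufacturing sector 1026.9, purchases of foreign government bonds by domestic residents 1379.6; capital account: debt forgiveness received from foreign official creditors 206.8, acquisition of foreign patents and trademarks (non-produced assets) 89.8.)

-1552.6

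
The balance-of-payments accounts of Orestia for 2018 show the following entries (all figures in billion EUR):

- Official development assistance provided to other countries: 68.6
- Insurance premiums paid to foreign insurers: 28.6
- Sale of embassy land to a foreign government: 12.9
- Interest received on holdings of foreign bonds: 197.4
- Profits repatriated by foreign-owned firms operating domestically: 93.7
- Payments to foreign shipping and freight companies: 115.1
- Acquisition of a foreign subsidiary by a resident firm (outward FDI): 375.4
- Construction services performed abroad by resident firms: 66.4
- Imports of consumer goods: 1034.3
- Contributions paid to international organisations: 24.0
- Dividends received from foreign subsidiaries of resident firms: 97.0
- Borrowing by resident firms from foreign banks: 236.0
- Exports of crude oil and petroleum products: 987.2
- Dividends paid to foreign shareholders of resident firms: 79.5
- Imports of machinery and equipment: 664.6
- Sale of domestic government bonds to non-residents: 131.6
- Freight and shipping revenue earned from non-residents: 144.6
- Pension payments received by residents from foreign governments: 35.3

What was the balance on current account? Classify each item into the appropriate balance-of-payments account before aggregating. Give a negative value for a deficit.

Goods: -1034.3 - 664.6 + 987.2 = -711.7
Services: -115.1 + 66.4 - 28.6 + 144.6 = 67.3
Primary income: -79.5 - 93.7 + 97.0 + 197.4 = 121.2
Secondary income: -68.6 + 35.3 - 24.0 = -57.3
Current account = (-711.7) + 67.3 + 121.2 + (-57.3) = -580.5
(Excluded from the current account — capital account: sale of embassy land to a foreign government 12.9; financial account: acquisition of a foreign subsidiary by a resident firm (outward FDI) 375.4, borrowing by resident firms from foreign banks 236.0, sale of domestic government bonds to non-residents 131.6.)

-580.5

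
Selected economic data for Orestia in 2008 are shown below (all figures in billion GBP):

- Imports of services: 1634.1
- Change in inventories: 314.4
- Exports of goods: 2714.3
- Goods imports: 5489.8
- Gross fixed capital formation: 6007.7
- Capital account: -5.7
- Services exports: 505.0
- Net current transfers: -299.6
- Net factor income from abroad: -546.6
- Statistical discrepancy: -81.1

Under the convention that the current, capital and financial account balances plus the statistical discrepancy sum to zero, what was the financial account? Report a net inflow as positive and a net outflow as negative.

4837.6

Goods balance = 2714.3 - 5489.8 = -2775.5
Services balance = 505.0 - 1634.1 = -1129.1
Trade balance (goods + services) = -2775.5 + (-1129.1) = -3904.6
Net primary income = -546.6
Net secondary income = -299.6
Current account = -3904.6 + (-546.6) + (-299.6) = -4750.8
Financial account = -(-4750.8 + (-5.7) + (-81.1)) = 4837.6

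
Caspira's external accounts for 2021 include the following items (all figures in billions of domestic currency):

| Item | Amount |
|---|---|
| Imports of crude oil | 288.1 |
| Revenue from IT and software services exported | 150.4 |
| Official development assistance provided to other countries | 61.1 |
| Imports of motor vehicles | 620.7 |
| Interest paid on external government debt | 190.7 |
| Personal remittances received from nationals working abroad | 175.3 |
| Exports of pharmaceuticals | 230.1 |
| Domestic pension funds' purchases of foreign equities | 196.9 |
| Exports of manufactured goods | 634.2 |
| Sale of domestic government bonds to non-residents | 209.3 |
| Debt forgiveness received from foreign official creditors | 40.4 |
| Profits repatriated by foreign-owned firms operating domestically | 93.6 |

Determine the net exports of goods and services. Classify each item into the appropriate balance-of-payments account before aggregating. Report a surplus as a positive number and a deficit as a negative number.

105.9

Goods: -620.7 + 634.2 - 288.1 + 230.1 = -44.5
Services: 150.4
Trade balance = -44.5 + 150.4 = 105.9
(Excluded from the trade balance — secondary income: official development assistance provided to other countries 61.1, personal remittances received from nationals working abroad 175.3; primary income: interest paid on external government debt 190.7, profits repatriated by foreign-owned firms operating domestically 93.6; financial account: domestic pension funds' purchases of foreign equities 196.9, sale of domestic government bonds to non-residents 209.3; capital account: debt forgiveness received from foreign official creditors 40.4.)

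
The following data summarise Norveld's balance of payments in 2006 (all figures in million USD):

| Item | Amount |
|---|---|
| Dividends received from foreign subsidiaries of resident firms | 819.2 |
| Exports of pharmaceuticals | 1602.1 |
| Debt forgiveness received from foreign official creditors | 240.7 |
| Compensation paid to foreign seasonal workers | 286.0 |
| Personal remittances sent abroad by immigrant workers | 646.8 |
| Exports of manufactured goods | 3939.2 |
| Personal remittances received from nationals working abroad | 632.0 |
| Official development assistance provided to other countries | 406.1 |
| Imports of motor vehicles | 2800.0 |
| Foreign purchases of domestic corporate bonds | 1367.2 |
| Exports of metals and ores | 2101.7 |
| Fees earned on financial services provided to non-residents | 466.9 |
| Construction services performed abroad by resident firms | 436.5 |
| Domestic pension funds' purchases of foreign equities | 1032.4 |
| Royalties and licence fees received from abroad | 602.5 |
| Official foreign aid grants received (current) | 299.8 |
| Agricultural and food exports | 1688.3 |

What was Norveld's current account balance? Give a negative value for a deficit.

8449.3

Goods: 1602.1 + 3939.2 + 2101.7 + 1688.3 - 2800.0 = 6531.3
Services: 602.5 + 466.9 + 436.5 = 1505.9
Primary income: -286.0 + 819.2 = 533.2
Secondary income: 632.0 - 646.8 - 406.1 + 299.8 = -121.1
Current account = 6531.3 + 1505.9 + 533.2 + (-121.1) = 8449.3
(Excluded from the current account — capital account: debt forgiveness received from foreign official creditors 240.7; financial account: foreign purchases of domestic corporate bonds 1367.2, domestic pension funds' purchases of foreign equities 1032.4.)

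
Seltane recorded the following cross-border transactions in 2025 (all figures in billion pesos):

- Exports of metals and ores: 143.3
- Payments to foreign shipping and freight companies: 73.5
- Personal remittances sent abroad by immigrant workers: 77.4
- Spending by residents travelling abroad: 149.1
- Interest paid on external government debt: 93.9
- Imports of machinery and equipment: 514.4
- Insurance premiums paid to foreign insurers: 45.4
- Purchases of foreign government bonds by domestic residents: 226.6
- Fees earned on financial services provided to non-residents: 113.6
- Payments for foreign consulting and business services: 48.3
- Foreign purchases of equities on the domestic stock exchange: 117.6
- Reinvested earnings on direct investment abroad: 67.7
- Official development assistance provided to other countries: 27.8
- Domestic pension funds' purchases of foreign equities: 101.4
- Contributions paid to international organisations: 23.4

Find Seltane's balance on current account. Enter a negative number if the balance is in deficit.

Goods: -514.4 + 143.3 = -371.1
Services: -73.5 + 113.6 - 45.4 - 48.3 - 149.1 = -202.7
Primary income: -93.9 + 67.7 = -26.2
Secondary income: -23.4 - 27.8 - 77.4 = -128.6
Current account = (-371.1) + (-202.7) + (-26.2) + (-128.6) = -728.6
(Excluded from the current account — financial account: purchases of foreign government bonds by domestic residents 226.6, foreign purchases of equities on the domestic stock exchange 117.6, domestic pension funds' purchases of foreign equities 101.4.)

-728.6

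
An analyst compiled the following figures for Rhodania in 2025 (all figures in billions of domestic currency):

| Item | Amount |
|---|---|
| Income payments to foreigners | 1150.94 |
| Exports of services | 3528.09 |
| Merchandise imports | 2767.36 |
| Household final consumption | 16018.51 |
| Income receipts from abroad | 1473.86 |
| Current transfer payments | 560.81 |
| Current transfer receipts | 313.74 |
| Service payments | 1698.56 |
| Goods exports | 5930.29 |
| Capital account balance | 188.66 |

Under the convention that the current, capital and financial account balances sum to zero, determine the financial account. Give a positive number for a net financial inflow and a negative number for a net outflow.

Goods balance = 5930.29 - 2767.36 = 3162.93
Services balance = 3528.09 - 1698.56 = 1829.53
Trade balance (goods + services) = 3162.93 + 1829.53 = 4992.46
Net primary income = 1473.86 - 1150.94 = 322.92
Net secondary income = 313.74 - 560.81 = -247.07
Current account = 4992.46 + 322.92 + (-247.07) = 5068.31
Financial account = -(5068.31 + 188.66) = -5256.97

-5256.97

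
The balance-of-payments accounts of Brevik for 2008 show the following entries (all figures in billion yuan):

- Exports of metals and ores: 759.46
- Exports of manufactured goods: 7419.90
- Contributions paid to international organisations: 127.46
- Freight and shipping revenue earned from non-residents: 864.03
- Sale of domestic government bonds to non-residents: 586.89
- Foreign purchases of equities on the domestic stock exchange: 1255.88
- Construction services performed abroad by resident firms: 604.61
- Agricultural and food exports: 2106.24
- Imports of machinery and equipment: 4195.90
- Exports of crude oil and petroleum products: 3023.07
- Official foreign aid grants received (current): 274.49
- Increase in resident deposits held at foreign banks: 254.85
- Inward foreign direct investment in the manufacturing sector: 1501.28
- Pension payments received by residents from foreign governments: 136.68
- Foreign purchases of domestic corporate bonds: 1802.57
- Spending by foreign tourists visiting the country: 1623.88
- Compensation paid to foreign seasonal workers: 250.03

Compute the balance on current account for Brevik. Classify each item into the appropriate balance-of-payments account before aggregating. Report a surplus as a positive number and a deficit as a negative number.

12238.97

Goods: 7419.90 + 2106.24 - 4195.90 + 3023.07 + 759.46 = 9112.77
Services: 864.03 + 1623.88 + 604.61 = 3092.52
Primary income: -250.03
Secondary income: -127.46 + 274.49 + 136.68 = 283.71
Current account = 9112.77 + 3092.52 + (-250.03) + 283.71 = 12238.97
(Excluded from the current account — financial account: sale of domestic government bonds to non-residents 586.89, foreign purchases of equities on the domestic stock exchange 1255.88, increase in resident deposits held at foreign banks 254.85, inward foreign direct investment in the manufacturing sector 1501.28, foreign purchases of domestic corporate bonds 1802.57.)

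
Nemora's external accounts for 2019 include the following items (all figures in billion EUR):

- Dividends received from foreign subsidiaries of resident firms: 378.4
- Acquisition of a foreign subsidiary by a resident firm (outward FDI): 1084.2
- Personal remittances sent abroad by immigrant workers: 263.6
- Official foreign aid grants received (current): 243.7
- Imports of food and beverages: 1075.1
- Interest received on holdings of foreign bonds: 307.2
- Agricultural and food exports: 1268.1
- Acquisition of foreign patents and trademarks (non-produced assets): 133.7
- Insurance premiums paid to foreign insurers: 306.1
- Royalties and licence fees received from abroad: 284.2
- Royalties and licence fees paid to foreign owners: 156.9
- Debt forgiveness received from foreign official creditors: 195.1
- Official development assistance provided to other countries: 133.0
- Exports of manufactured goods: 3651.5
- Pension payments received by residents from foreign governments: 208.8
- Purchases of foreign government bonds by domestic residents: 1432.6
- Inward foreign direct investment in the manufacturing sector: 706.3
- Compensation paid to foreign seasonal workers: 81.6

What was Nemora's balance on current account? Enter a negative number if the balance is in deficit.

4325.6

Goods: -1075.1 + 1268.1 + 3651.5 = 3844.5
Services: -306.1 - 156.9 + 284.2 = -178.8
Primary income: 307.2 + 378.4 - 81.6 = 604.0
Secondary income: 243.7 - 263.6 + 208.8 - 133.0 = 55.9
Current account = 3844.5 + (-178.8) + 604.0 + 55.9 = 4325.6
(Excluded from the current account — financial account: acquisition of a foreign subsidiary by a resident firm (outward FDI) 1084.2, purchases of foreign government bonds by domestic residents 1432.6, inward foreign direct investment in the manufacturing sector 706.3; capital account: acquisition of foreign patents and trademarks (non-produced assets) 133.7, debt forgiveness received from foreign official creditors 195.1.)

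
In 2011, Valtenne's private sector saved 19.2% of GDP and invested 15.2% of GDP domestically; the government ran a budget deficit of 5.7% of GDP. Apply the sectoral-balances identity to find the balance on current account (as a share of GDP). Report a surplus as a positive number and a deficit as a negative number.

-1.7

By the sectoral-balances identity, CA = (S_private - I) + (T - G).
Private balance = 19.2 - 15.2 = 4.0
Government balance (T - G) = -5.7
CA = 4.0 + (-5.7) = -1.7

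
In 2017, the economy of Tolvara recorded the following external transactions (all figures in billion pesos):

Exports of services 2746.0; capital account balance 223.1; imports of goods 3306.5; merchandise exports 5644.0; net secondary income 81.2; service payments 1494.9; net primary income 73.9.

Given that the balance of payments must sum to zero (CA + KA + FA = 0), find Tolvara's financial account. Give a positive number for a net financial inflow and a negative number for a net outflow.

-3966.8

Goods balance = 5644.0 - 3306.5 = 2337.5
Services balance = 2746.0 - 1494.9 = 1251.1
Trade balance (goods + services) = 2337.5 + 1251.1 = 3588.6
Net primary income = 73.9
Net secondary income = 81.2
Current account = 3588.6 + 73.9 + 81.2 = 3743.7
Financial account = -(3743.7 + 223.1) = -3966.8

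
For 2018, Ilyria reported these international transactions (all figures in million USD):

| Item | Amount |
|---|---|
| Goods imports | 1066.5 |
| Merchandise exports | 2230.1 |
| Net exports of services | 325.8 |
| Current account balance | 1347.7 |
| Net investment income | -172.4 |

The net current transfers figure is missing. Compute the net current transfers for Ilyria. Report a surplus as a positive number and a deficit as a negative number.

Current account = goods balance + services balance + net primary income + net secondary income
Sum of the known components = 1317.0
Net current transfers = CA - (known components) = 1347.7 - 1317.0 = 30.7

30.7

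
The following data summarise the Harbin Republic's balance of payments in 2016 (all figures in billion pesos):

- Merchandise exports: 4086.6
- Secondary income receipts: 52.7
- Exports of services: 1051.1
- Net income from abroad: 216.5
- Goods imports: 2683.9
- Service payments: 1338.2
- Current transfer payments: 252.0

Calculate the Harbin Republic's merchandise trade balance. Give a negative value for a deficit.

1402.7

Goods balance = 4086.6 - 2683.9 = 1402.7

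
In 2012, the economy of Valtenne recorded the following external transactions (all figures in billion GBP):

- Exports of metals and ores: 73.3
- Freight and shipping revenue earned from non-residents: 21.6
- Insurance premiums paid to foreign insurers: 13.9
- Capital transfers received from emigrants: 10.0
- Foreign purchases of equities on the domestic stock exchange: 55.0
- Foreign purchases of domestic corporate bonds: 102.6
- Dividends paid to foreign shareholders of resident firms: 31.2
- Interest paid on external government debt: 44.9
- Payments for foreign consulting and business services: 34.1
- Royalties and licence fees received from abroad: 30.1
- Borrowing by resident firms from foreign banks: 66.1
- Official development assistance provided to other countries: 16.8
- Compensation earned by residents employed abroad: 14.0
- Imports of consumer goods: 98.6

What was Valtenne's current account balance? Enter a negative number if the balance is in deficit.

-100.5

Goods: 73.3 - 98.6 = -25.3
Services: -13.9 - 34.1 + 30.1 + 21.6 = 3.7
Primary income: -31.2 - 44.9 + 14.0 = -62.1
Secondary income: -16.8
Current account = (-25.3) + 3.7 + (-62.1) + (-16.8) = -100.5
(Excluded from the current account — capital account: capital transfers received from emigrants 10.0; financial account: foreign purchases of equities on the domestic stock exchange 55.0, foreign purchases of domestic corporate bonds 102.6, borrowing by resident firms from foreign banks 66.1.)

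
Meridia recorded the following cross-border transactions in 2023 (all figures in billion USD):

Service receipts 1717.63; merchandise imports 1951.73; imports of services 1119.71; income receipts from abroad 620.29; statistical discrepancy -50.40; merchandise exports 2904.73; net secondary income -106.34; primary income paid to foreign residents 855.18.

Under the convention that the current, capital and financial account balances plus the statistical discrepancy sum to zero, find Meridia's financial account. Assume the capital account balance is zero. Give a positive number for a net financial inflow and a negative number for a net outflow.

-1159.29

Goods balance = 2904.73 - 1951.73 = 953.00
Services balance = 1717.63 - 1119.71 = 597.92
Trade balance (goods + services) = 953.00 + 597.92 = 1550.92
Net primary income = 620.29 - 855.18 = -234.89
Net secondary income = -106.34
Current account = 1550.92 + (-234.89) + (-106.34) = 1209.69
Financial account = -(1209.69 + (-50.40)) = -1159.29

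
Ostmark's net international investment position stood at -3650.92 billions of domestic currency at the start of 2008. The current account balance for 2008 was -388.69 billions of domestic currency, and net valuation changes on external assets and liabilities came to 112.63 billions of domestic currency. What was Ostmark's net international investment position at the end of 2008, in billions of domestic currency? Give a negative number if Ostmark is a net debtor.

Change in NIIP = current account + net valuation change = -388.69 + 112.63 = -276.06
End-of-year NIIP = -3650.92 + (-276.06) = -3926.98

-3926.98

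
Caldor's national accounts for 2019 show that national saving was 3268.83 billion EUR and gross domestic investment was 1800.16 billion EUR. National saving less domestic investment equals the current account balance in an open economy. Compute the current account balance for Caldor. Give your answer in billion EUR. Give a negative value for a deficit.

CA = S - I = 3268.83 - 1800.16 = 1468.67

1468.67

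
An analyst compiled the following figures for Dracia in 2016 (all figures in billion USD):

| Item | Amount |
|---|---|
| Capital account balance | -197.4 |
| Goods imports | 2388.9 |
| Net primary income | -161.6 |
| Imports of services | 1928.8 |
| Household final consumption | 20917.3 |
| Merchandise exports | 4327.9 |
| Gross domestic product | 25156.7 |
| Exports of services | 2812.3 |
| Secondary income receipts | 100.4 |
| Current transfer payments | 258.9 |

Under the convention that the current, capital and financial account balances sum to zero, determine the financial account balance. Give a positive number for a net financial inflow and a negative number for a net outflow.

Goods balance = 4327.9 - 2388.9 = 1939.0
Services balance = 2812.3 - 1928.8 = 883.5
Trade balance (goods + services) = 1939.0 + 883.5 = 2822.5
Net primary income = -161.6
Net secondary income = 100.4 - 258.9 = -158.5
Current account = 2822.5 + (-161.6) + (-158.5) = 2502.4
Financial account = -(2502.4 + (-197.4)) = -2305.0

-2305.0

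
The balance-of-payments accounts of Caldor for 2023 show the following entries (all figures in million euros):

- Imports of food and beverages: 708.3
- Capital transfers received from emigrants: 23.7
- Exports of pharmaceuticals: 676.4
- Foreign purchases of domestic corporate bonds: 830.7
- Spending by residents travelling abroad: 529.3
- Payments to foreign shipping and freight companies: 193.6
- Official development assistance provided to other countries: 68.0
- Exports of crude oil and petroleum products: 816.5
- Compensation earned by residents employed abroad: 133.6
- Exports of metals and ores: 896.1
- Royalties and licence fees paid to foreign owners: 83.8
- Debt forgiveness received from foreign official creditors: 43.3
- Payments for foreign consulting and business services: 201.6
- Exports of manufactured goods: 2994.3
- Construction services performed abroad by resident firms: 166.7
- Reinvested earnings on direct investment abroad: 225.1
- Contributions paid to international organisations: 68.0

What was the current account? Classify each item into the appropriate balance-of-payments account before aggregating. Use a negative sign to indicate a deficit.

4056.1

Goods: 816.5 + 896.1 + 2994.3 + 676.4 - 708.3 = 4675.0
Services: -83.8 - 201.6 + 166.7 - 529.3 - 193.6 = -841.6
Primary income: 225.1 + 133.6 = 358.7
Secondary income: -68.0 - 68.0 = -136.0
Current account = 4675.0 + (-841.6) + 358.7 + (-136.0) = 4056.1
(Excluded from the current account — capital account: capital transfers received from emigrants 23.7, debt forgiveness received from foreign official creditors 43.3; financial account: foreign purchases of domestic corporate bonds 830.7.)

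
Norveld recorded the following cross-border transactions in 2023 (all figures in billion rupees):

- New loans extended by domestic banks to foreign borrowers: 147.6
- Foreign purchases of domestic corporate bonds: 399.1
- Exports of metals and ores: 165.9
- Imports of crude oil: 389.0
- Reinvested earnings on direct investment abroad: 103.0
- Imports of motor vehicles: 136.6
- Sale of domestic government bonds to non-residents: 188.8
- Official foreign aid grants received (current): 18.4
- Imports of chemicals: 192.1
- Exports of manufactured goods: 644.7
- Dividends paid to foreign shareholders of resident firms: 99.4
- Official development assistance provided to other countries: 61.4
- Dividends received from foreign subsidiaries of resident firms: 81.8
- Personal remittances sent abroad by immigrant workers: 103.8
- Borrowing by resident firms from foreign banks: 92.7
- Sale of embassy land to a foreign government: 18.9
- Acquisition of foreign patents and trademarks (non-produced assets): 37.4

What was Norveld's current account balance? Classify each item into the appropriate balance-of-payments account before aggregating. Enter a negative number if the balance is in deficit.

Goods: 165.9 - 192.1 + 644.7 - 389.0 - 136.6 = 92.9
Primary income: 81.8 + 103.0 - 99.4 = 85.4
Secondary income: 18.4 - 103.8 - 61.4 = -146.8
Current account = 92.9 + 85.4 + (-146.8) = 31.5
(Excluded from the current account — financial account: new loans extended by domestic banks to foreign borrowers 147.6, foreign purchases of domestic corporate bonds 399.1, sale of domestic government bonds to non-residents 188.8, borrowing by resident firms from foreign banks 92.7; capital account: sale of embassy land to a foreign government 18.9, acquisition of foreign patents and trademarks (non-produced assets) 37.4.)

31.5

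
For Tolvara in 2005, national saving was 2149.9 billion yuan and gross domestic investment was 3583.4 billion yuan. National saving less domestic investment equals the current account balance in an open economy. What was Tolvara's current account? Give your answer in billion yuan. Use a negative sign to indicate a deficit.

CA = S - I = 2149.9 - 3583.4 = -1433.5

-1433.5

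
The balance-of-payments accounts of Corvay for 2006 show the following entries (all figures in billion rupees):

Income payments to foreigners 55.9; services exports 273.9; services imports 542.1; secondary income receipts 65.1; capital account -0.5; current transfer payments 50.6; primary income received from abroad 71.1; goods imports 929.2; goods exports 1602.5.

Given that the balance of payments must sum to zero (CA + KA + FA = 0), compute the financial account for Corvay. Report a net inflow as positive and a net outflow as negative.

-434.3

Goods balance = 1602.5 - 929.2 = 673.3
Services balance = 273.9 - 542.1 = -268.2
Trade balance (goods + services) = 673.3 + (-268.2) = 405.1
Net primary income = 71.1 - 55.9 = 15.2
Net secondary income = 65.1 - 50.6 = 14.5
Current account = 405.1 + 15.2 + 14.5 = 434.8
Financial account = -(434.8 + (-0.5)) = -434.3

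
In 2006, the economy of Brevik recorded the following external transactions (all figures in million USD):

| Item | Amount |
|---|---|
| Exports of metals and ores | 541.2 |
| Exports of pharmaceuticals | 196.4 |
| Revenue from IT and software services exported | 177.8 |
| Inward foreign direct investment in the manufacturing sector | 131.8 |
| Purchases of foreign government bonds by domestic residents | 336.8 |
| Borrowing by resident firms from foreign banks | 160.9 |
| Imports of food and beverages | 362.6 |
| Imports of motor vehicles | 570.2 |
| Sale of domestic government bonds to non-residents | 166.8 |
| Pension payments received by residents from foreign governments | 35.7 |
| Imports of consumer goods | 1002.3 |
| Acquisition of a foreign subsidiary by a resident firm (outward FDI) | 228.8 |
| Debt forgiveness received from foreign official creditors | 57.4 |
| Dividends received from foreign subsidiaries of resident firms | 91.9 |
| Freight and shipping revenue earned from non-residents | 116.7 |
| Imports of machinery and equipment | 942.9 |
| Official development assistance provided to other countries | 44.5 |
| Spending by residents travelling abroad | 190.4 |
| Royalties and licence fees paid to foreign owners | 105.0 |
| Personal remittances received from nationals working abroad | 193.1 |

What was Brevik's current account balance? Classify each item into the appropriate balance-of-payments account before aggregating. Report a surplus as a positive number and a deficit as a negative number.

Goods: 541.2 - 942.9 - 362.6 - 1002.3 - 570.2 + 196.4 = -2140.4
Services: 116.7 - 190.4 + 177.8 - 105.0 = -0.9
Primary income: 91.9
Secondary income: 193.1 + 35.7 - 44.5 = 184.3
Current account = (-2140.4) + (-0.9) + 91.9 + 184.3 = -1865.1
(Excluded from the current account — financial account: inward foreign direct investment in the manufacturing sector 131.8, purchases of foreign government bonds by domestic residents 336.8, borrowing by resident firms from foreign banks 160.9, sale of domestic government bonds to non-residents 166.8, acquisition of a foreign subsidiary by a resident firm (outward FDI) 228.8; capital account: debt forgiveness received from foreign official creditors 57.4.)

-1865.1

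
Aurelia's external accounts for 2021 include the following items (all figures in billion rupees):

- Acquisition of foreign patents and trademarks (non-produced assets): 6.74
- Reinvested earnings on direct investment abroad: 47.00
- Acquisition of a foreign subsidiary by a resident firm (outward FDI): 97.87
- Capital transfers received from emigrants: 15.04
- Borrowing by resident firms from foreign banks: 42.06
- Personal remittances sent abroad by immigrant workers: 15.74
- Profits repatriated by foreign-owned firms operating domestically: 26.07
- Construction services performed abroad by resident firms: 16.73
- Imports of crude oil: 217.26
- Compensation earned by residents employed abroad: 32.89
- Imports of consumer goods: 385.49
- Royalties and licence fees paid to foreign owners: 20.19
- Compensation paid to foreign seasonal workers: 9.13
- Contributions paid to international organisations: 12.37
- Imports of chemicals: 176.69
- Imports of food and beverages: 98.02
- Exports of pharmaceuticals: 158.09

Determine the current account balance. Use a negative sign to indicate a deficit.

Goods: 158.09 - 217.26 - 98.02 - 176.69 - 385.49 = -719.37
Services: 16.73 - 20.19 = -3.46
Primary income: 47.00 - 26.07 - 9.13 + 32.89 = 44.69
Secondary income: -15.74 - 12.37 = -28.11
Current account = (-719.37) + (-3.46) + 44.69 + (-28.11) = -706.25
(Excluded from the current account — capital account: acquisition of foreign patents and trademarks (non-produced assets) 6.74, capital transfers received from emigrants 15.04; financial account: acquisition of a foreign subsidiary by a resident firm (outward FDI) 97.87, borrowing by resident firms from foreign banks 42.06.)

-706.25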